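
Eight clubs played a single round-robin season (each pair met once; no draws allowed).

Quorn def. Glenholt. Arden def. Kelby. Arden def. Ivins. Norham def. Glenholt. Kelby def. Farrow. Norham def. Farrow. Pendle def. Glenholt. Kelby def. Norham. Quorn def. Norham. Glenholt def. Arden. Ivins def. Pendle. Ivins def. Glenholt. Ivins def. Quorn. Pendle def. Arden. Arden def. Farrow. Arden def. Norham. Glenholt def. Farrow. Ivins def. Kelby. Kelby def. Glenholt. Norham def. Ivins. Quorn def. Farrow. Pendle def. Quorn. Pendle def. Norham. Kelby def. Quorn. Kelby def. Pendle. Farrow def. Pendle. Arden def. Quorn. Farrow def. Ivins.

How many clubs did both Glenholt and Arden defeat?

Glenholt beat: Arden, Farrow.
Arden beat: Ivins, Quorn, Kelby, Farrow, Norham.
Both beat: Farrow — 1.

1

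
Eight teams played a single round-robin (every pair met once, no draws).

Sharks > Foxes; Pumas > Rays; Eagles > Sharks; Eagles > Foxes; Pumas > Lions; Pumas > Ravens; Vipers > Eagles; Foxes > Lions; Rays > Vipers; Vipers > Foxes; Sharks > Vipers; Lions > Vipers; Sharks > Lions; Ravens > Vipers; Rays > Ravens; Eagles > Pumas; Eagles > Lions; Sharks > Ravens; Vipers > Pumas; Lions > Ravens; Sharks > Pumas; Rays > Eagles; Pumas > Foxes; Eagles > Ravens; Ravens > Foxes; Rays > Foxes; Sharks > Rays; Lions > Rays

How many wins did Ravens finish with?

2

Ravens' results: beat Foxes, Vipers; lost to Eagles, Lions, Sharks, Rays, Pumas.
That is 2 wins.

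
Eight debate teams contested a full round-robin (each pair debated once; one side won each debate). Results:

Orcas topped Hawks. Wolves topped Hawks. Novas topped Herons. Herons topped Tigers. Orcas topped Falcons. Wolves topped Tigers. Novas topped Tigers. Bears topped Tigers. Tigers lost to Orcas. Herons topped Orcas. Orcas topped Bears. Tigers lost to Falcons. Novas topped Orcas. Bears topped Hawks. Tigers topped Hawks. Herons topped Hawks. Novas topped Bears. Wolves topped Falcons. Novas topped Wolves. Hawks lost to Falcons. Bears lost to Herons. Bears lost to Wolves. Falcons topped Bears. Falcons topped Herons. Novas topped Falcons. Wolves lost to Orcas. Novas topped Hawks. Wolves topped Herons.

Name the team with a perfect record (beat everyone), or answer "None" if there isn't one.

Novas has 7 wins out of 7 opponents — a perfect record.

Novas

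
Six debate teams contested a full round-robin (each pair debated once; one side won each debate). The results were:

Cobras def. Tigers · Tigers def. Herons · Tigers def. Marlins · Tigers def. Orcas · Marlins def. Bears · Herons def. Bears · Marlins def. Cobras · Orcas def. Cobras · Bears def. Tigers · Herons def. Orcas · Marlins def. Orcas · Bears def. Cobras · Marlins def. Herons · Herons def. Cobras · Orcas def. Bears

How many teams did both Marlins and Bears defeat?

1

Marlins beat: Cobras, Herons, Orcas, Bears.
Bears beat: Cobras, Tigers.
Both beat: Cobras — 1.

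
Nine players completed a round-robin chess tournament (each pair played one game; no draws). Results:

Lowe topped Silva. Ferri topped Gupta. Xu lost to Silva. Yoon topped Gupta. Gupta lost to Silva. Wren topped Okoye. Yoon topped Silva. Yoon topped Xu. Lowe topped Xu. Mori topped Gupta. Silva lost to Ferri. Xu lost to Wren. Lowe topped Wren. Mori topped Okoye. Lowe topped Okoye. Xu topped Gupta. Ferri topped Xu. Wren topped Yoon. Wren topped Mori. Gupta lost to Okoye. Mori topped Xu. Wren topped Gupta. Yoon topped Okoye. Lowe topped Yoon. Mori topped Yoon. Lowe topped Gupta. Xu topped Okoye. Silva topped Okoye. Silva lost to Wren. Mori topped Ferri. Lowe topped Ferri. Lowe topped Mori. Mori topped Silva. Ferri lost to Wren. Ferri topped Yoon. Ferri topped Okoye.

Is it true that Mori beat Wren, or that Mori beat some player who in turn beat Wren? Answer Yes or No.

No

Mori did not beat Wren directly.
Mori beat Ferri, Xu, Okoye, Yoon, Gupta, Silva, but each of them lost to Wren. No two-step path.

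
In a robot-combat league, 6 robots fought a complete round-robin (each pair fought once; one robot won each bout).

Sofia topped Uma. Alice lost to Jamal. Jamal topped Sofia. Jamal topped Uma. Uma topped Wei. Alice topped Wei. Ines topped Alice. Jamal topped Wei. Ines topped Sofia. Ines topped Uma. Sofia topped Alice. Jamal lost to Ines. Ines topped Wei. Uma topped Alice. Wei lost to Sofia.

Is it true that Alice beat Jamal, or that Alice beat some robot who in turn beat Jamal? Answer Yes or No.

Alice did not beat Jamal directly.
Alice beat Wei, but each of them lost to Jamal. No two-step path.

No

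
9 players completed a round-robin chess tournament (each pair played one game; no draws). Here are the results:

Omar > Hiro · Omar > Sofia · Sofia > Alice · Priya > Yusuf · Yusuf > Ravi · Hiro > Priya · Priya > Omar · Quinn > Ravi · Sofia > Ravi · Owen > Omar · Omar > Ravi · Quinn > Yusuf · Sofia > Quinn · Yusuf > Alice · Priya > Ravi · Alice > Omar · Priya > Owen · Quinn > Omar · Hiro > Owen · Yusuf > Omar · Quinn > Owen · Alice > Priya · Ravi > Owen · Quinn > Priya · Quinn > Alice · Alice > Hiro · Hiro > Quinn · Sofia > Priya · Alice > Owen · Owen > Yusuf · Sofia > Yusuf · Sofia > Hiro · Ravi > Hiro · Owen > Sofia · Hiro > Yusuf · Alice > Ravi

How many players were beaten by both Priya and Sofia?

Priya beat: Omar, Ravi, Yusuf, Owen.
Sofia beat: Priya, Ravi, Alice, Yusuf, Hiro, Quinn.
Both beat: Ravi, Yusuf — 2.

2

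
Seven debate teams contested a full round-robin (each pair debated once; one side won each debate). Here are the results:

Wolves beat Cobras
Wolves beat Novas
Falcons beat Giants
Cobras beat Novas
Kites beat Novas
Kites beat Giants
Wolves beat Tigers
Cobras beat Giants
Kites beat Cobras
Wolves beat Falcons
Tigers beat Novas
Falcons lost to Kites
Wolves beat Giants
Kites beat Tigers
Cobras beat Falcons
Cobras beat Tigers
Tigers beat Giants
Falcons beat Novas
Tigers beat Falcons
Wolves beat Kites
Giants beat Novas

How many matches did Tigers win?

3

Tigers' results: beat Novas, Falcons, Giants; lost to Wolves, Cobras, Kites.
That is 3 wins.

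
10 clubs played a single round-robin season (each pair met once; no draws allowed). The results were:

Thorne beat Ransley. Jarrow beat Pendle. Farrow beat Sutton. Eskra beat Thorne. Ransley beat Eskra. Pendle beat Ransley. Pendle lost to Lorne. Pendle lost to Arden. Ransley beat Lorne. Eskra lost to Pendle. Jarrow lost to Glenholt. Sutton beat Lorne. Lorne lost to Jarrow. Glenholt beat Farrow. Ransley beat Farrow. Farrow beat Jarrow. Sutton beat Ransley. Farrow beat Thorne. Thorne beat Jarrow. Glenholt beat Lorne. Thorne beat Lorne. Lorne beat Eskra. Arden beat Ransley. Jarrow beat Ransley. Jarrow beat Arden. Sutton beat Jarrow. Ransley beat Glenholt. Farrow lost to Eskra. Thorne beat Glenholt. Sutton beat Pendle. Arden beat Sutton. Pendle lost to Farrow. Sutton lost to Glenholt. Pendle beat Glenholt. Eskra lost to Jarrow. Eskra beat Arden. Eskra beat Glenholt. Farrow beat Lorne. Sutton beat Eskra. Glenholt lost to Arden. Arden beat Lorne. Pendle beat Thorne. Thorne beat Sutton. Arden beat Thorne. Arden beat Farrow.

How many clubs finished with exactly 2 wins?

1

Win totals: Thorne 5, Glenholt 4, Sutton 5, Lorne 2, Arden 7, Ransley 4, Eskra 4, Pendle 4, Jarrow 5, Farrow 5.
Exactly 2: Lorne — 1 club.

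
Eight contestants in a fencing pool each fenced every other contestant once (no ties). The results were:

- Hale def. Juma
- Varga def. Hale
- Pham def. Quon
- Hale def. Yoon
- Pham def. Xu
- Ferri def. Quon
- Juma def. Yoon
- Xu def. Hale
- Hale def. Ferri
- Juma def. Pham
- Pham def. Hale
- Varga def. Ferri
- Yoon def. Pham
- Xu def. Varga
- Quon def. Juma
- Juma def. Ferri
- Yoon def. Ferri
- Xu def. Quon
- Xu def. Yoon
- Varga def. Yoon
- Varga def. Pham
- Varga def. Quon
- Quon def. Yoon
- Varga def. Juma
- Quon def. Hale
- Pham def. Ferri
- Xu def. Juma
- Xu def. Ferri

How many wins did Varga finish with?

6

Varga's results: beat Yoon, Ferri, Juma, Hale, Quon, Pham; lost to Xu.
That is 6 wins.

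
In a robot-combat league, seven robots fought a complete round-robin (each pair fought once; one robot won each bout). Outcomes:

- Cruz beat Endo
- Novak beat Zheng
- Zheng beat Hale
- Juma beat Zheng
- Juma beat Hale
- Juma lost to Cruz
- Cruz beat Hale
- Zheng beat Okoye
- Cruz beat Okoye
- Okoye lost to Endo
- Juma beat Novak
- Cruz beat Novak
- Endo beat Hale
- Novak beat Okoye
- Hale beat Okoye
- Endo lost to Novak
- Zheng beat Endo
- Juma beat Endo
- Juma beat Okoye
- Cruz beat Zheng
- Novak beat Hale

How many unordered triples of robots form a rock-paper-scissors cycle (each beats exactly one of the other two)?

Win totals: Cruz 6, Hale 1, Zheng 3, Endo 2, Novak 4, Okoye 0, Juma 5.
A robot with w wins dominates both others in C(w,2) triples; summing gives 15 + 0 + 3 + 1 + 6 + 0 + 10 = 35 transitive triples.
Total triples C(7,3) = 35, so cyclic triples = 35 − 35 = 0.

0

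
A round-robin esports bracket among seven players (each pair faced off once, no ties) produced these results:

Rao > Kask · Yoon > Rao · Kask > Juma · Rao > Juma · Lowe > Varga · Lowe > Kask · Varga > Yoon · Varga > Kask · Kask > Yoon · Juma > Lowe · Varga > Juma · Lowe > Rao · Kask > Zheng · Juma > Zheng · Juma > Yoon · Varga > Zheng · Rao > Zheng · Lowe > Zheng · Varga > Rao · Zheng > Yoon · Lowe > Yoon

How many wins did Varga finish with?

Varga's results: beat Zheng, Juma, Rao, Yoon, Kask; lost to Lowe.
That is 5 wins.

5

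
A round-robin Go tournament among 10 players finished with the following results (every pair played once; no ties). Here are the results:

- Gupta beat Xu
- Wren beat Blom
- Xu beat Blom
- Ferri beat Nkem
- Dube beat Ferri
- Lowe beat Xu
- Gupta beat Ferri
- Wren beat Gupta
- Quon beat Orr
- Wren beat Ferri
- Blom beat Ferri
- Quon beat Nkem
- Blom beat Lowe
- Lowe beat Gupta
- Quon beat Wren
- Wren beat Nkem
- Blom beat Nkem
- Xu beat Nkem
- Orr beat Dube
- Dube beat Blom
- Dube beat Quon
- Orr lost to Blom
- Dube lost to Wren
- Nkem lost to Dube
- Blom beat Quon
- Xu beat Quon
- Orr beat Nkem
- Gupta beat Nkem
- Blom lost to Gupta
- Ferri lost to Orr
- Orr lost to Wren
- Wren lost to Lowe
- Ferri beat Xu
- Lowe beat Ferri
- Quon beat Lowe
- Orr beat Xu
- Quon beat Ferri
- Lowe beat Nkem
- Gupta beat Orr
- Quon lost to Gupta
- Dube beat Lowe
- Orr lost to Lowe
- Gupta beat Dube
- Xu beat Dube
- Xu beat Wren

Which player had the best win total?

Gupta

Win totals: Quon 5, Wren 6, Orr 4, Lowe 6, Dube 5, Xu 5, Ferri 2, Nkem 0, Blom 5, Gupta 7.
Gupta leads with 7 wins (next highest: 6).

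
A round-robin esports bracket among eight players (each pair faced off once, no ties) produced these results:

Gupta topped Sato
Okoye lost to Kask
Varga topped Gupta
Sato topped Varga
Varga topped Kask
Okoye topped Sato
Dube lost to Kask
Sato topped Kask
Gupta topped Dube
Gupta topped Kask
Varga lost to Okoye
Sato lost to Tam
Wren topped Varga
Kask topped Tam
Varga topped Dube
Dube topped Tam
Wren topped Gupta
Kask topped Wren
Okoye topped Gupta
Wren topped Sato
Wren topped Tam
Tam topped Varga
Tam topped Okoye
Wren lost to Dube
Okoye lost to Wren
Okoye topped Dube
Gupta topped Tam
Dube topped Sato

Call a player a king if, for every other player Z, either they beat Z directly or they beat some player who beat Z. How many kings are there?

7

Varga reaches everyone (king).
Dube reaches everyone (king).
Tam cannot reach Wren in two steps.
Kask reaches everyone (king).
Gupta reaches everyone (king).
Wren reaches everyone (king).
Okoye reaches everyone (king).
Sato reaches everyone (king).
Kings: Varga, Dube, Kask, Gupta, Wren, Okoye, Sato — 7.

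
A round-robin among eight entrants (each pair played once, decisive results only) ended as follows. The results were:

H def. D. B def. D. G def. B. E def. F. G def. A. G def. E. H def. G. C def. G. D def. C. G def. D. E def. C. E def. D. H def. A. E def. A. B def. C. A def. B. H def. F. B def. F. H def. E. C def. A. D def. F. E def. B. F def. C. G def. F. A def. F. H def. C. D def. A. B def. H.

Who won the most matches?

H

Win totals: A 2, B 4, C 2, D 3, E 5, F 1, G 5, H 6.
H leads with 6 wins (next highest: 5).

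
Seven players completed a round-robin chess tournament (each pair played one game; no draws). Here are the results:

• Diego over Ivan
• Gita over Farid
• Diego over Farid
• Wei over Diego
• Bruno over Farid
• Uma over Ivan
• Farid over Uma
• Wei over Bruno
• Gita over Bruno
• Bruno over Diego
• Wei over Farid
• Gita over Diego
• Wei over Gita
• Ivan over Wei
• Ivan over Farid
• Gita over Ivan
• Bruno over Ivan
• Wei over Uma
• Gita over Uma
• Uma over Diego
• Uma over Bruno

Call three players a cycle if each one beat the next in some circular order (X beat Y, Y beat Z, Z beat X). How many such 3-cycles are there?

Win totals: Diego 2, Wei 5, Gita 5, Uma 3, Farid 1, Bruno 3, Ivan 2.
A player with w wins dominates both others in C(w,2) triples; summing gives 1 + 10 + 10 + 3 + 0 + 3 + 1 = 28 transitive triples.
Total triples C(7,3) = 35, so cyclic triples = 35 − 28 = 7.

7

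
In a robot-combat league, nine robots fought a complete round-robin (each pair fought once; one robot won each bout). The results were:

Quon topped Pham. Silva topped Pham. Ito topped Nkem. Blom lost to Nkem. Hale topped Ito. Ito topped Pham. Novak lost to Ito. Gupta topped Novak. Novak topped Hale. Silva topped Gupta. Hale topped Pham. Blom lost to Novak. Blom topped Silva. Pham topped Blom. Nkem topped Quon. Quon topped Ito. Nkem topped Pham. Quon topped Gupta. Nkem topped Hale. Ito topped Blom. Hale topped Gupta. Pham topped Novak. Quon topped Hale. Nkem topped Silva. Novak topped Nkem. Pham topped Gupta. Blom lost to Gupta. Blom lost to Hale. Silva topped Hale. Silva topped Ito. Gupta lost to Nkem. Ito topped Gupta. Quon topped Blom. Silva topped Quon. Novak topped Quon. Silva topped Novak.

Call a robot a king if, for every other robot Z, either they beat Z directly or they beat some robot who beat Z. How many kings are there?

5

Nkem reaches everyone (king).
Gupta cannot reach Ito, Pham in two steps.
Blom cannot reach Nkem in two steps.
Hale cannot reach Quon in two steps.
Ito reaches everyone (king).
Pham cannot reach Ito in two steps.
Novak reaches everyone (king).
Quon reaches everyone (king).
Silva reaches everyone (king).
Kings: Nkem, Ito, Novak, Quon, Silva — 5.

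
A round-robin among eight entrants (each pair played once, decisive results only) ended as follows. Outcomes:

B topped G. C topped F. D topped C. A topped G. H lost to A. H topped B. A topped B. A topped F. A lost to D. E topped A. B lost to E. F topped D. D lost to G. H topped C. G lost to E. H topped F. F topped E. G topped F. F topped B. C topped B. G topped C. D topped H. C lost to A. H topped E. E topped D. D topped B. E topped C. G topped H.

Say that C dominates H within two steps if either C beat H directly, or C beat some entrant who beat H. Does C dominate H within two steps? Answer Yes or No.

No

C did not beat H directly.
C beat B, F, but each of them lost to H. No two-step path.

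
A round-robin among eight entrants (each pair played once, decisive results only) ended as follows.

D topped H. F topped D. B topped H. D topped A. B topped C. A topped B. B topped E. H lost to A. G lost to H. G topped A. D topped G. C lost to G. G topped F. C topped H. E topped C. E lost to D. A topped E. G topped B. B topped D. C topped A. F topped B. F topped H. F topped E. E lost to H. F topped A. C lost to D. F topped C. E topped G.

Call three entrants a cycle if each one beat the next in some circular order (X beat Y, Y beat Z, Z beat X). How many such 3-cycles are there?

Win totals: A 3, B 4, C 2, D 5, E 2, F 6, G 4, H 2.
An entrant with w wins dominates both others in C(w,2) triples; summing gives 3 + 6 + 1 + 10 + 1 + 15 + 6 + 1 = 43 transitive triples.
Total triples C(8,3) = 56, so cyclic triples = 56 − 43 = 13.

13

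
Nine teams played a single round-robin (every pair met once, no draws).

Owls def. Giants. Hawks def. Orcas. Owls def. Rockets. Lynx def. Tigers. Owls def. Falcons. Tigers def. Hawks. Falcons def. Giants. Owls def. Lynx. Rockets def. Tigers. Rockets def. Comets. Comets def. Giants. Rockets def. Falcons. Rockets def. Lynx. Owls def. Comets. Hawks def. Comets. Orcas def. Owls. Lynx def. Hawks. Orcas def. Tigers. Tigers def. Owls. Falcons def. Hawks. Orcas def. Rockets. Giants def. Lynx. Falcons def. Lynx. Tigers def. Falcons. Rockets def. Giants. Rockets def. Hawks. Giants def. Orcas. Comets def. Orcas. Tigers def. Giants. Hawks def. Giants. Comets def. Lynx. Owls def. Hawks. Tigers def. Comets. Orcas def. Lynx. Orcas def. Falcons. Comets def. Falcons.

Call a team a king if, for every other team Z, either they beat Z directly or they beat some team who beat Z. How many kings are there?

Hawks reaches everyone (king).
Rockets reaches everyone (king).
Orcas reaches everyone (king).
Lynx cannot reach Rockets in two steps.
Owls reaches everyone (king).
Comets reaches everyone (king).
Tigers reaches everyone (king).
Falcons cannot reach Rockets, Owls in two steps.
Giants cannot reach Comets in two steps.
Kings: Hawks, Rockets, Orcas, Owls, Comets, Tigers — 6.

6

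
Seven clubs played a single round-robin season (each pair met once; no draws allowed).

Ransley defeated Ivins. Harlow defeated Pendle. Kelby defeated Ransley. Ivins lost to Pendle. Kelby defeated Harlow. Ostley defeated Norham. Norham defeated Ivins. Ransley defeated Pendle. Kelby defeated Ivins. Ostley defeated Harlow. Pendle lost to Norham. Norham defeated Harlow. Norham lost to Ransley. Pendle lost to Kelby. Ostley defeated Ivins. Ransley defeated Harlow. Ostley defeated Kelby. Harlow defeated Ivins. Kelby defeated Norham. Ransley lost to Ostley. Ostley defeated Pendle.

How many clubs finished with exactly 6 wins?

1

Win totals: Norham 3, Kelby 5, Pendle 1, Ransley 4, Ostley 6, Ivins 0, Harlow 2.
Exactly 6: Ostley — 1 club.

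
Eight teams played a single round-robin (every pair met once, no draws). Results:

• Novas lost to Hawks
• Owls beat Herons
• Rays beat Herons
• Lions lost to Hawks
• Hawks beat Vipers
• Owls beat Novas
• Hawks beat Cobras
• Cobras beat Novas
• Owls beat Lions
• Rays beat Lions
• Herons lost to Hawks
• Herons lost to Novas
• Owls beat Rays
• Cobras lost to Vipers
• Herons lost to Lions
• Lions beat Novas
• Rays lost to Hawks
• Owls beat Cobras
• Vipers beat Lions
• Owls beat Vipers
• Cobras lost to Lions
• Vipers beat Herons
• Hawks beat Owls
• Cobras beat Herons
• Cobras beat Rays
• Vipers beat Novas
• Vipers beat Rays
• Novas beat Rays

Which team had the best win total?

Hawks

Win totals: Lions 3, Herons 0, Rays 2, Cobras 3, Novas 2, Vipers 5, Hawks 7, Owls 6.
Hawks leads with 7 wins (next highest: 6).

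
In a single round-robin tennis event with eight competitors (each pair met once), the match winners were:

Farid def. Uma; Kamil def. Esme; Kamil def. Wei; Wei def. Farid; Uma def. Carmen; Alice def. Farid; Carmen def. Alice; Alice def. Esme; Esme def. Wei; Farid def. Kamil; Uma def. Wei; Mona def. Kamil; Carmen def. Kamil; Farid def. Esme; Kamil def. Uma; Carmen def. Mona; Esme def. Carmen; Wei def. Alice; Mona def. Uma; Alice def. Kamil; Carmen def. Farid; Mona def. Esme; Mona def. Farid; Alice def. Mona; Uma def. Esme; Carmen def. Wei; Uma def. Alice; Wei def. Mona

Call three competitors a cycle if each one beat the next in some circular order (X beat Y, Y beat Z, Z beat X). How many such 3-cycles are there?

18

Win totals: Wei 3, Kamil 3, Mona 4, Farid 3, Uma 4, Esme 2, Carmen 5, Alice 4.
A competitor with w wins dominates both others in C(w,2) triples; summing gives 3 + 3 + 6 + 3 + 6 + 1 + 10 + 6 = 38 transitive triples.
Total triples C(8,3) = 56, so cyclic triples = 56 − 38 = 18.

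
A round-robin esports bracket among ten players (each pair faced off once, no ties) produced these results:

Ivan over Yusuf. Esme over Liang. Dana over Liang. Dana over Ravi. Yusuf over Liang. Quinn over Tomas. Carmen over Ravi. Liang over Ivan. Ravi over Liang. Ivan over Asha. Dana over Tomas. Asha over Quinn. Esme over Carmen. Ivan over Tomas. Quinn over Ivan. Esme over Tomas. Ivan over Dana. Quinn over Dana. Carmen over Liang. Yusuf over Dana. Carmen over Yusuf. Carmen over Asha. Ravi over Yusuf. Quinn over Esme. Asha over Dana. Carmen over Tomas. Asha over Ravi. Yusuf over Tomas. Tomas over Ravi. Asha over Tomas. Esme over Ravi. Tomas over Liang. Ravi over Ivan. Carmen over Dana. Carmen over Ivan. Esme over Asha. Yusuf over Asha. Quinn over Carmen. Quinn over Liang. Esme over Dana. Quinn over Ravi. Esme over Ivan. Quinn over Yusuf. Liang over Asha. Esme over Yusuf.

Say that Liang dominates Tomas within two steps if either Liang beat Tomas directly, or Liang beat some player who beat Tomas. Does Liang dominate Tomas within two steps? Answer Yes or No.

Liang did not beat Tomas directly.
Liang beat Asha, Ivan. Of those, Asha beat Tomas.

Yes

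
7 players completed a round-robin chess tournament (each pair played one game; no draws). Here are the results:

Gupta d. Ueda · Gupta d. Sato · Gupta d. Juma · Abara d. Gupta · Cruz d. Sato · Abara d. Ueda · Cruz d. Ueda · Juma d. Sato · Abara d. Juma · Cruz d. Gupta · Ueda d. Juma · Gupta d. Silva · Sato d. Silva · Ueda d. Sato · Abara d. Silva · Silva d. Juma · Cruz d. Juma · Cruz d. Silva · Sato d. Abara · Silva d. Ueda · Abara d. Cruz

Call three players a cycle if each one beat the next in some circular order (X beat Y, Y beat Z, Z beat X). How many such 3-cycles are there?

6

Win totals: Juma 1, Abara 5, Silva 2, Cruz 5, Sato 2, Gupta 4, Ueda 2.
A player with w wins dominates both others in C(w,2) triples; summing gives 0 + 10 + 1 + 10 + 1 + 6 + 1 = 29 transitive triples.
Total triples C(7,3) = 35, so cyclic triples = 35 − 29 = 6.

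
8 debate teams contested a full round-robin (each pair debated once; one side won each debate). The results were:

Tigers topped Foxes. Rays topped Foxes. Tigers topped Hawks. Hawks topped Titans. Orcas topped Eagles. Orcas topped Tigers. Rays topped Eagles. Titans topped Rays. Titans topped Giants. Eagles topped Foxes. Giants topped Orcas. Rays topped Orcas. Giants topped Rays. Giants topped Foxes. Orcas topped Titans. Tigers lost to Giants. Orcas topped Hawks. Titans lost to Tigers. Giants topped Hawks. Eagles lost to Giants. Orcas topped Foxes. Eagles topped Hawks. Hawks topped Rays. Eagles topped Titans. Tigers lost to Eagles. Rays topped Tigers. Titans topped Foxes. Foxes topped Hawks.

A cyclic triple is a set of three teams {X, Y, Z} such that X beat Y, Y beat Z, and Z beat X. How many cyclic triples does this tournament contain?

12

Win totals: Foxes 1, Hawks 2, Rays 4, Titans 3, Tigers 3, Orcas 5, Eagles 4, Giants 6.
A team with w wins dominates both others in C(w,2) triples; summing gives 0 + 1 + 6 + 3 + 3 + 10 + 6 + 15 = 44 transitive triples.
Total triples C(8,3) = 56, so cyclic triples = 56 − 44 = 12.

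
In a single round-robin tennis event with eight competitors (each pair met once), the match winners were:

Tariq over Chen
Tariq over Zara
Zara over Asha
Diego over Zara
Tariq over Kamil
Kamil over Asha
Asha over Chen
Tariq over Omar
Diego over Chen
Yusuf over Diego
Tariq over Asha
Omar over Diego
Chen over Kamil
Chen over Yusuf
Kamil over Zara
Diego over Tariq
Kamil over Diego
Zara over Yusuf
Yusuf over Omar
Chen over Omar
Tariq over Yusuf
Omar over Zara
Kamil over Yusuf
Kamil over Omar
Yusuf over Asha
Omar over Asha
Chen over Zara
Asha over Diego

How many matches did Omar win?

Omar's results: beat Diego, Zara, Asha; lost to Chen, Tariq, Yusuf, Kamil.
That is 3 wins.

3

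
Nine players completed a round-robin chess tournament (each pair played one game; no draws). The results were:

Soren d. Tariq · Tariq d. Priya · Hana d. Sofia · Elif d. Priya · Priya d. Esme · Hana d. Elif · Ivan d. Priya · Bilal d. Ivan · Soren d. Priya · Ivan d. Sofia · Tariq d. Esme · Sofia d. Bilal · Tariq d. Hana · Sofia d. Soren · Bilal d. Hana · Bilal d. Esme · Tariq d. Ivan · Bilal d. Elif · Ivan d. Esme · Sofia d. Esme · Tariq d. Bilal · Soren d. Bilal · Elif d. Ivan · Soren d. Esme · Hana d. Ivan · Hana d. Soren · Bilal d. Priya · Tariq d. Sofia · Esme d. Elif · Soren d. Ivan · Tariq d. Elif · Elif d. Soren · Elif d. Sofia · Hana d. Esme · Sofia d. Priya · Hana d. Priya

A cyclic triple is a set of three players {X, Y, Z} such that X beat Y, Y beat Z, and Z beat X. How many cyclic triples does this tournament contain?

13

Win totals: Hana 6, Sofia 4, Tariq 7, Elif 4, Bilal 5, Esme 1, Soren 5, Priya 1, Ivan 3.
A player with w wins dominates both others in C(w,2) triples; summing gives 15 + 6 + 21 + 6 + 10 + 0 + 10 + 0 + 3 = 71 transitive triples.
Total triples C(9,3) = 84, so cyclic triples = 84 − 71 = 13.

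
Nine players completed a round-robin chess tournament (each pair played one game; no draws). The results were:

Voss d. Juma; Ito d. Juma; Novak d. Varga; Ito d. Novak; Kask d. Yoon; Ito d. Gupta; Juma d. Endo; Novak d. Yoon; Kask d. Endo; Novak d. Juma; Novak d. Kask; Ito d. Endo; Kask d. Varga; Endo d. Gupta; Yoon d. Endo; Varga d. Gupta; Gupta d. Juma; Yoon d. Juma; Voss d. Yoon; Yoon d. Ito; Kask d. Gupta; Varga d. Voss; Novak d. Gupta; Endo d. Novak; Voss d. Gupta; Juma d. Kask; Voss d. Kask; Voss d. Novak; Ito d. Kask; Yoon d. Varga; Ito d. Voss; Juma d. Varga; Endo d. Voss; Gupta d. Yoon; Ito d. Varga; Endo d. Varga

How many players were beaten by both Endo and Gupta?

0

Endo beat: Varga, Gupta, Novak, Voss.
Gupta beat: Juma, Yoon.
No one was beaten by both.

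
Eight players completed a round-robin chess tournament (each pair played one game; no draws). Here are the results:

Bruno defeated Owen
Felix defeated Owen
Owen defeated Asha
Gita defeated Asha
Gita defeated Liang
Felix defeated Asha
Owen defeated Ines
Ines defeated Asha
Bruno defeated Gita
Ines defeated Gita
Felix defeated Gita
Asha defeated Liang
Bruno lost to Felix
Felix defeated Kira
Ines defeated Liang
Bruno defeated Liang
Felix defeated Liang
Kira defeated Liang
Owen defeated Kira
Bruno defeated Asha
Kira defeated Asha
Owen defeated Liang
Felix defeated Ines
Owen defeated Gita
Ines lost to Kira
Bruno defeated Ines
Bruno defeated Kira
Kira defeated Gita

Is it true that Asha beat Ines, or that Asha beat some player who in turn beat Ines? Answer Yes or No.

Asha did not beat Ines directly.
Asha beat Liang, but each of them lost to Ines. No two-step path.

No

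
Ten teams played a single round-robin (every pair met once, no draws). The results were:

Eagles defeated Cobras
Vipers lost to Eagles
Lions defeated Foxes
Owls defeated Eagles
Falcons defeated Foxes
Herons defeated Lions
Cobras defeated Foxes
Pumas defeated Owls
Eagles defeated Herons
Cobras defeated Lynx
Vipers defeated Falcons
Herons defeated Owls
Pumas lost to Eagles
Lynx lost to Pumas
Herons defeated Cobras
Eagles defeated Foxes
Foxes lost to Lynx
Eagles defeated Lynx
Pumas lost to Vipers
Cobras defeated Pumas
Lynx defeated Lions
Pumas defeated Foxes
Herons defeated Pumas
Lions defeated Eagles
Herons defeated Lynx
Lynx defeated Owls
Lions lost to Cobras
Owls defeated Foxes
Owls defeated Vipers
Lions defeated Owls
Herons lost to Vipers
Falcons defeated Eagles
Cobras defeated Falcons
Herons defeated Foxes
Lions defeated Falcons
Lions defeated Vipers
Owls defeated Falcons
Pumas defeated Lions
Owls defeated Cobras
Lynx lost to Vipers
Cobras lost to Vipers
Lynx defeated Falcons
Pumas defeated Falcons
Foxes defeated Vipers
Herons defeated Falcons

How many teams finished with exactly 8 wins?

0

Win totals: Pumas 5, Owls 5, Cobras 5, Eagles 6, Foxes 1, Vipers 5, Herons 7, Falcons 2, Lynx 4, Lions 5.
No team has exactly 8 wins.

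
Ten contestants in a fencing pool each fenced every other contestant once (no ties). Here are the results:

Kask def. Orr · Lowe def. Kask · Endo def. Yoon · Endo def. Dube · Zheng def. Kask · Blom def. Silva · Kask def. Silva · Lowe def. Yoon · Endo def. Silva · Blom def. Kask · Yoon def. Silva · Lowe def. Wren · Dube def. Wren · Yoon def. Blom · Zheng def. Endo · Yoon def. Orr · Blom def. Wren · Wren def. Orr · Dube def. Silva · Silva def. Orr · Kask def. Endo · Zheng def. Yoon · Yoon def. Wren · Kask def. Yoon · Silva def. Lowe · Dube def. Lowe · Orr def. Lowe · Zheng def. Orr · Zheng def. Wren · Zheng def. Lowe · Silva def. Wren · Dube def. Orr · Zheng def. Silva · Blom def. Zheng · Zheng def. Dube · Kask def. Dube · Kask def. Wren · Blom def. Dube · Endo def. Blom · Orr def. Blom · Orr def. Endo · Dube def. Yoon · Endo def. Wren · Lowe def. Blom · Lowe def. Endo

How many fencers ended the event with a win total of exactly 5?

4

Win totals: Orr 3, Lowe 5, Zheng 8, Blom 5, Dube 5, Endo 5, Wren 1, Yoon 4, Kask 6, Silva 3.
Exactly 5: Lowe, Blom, Dube, Endo — 4 fencers.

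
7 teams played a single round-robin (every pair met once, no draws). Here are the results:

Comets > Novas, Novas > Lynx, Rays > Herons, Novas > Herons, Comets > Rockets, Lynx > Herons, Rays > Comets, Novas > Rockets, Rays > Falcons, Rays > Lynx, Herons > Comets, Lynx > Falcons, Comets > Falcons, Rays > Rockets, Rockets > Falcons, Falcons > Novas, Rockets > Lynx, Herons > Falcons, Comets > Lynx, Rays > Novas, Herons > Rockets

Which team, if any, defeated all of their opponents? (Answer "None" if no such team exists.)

Rays has 6 wins out of 6 opponents — a perfect record.

Rays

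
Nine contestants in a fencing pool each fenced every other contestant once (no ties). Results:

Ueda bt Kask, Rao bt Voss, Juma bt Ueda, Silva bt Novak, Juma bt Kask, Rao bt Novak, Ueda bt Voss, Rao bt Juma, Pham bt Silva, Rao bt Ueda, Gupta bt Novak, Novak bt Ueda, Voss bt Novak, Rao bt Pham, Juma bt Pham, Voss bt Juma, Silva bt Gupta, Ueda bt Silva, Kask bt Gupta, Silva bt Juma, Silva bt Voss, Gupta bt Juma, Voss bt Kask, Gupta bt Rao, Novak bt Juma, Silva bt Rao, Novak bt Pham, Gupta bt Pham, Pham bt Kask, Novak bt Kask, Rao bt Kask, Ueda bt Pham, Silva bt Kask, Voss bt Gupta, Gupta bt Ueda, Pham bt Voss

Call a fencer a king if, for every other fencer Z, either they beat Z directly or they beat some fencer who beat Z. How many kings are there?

Novak cannot reach Rao in two steps.
Rao reaches everyone (king).
Ueda reaches everyone (king).
Juma cannot reach Novak, Rao in two steps.
Voss cannot reach Silva in two steps.
Kask cannot reach Voss, Silva in two steps.
Silva reaches everyone (king).
Pham cannot reach Ueda in two steps.
Gupta reaches everyone (king).
Kings: Rao, Ueda, Silva, Gupta — 4.

4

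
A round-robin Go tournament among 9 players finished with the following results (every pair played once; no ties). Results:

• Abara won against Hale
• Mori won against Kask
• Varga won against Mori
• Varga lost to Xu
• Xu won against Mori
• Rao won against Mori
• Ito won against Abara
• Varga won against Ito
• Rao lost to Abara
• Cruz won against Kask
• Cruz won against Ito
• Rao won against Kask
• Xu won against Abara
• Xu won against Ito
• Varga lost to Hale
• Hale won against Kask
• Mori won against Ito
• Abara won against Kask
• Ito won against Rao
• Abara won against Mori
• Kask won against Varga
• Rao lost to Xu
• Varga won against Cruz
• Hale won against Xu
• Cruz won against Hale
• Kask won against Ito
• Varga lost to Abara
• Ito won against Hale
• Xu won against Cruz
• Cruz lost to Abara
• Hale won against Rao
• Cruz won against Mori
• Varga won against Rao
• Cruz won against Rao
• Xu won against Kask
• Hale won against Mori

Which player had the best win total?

Win totals: Xu 7, Ito 3, Kask 2, Hale 5, Rao 2, Cruz 5, Varga 4, Abara 6, Mori 2.
Xu leads with 7 wins (next highest: 6).

Xu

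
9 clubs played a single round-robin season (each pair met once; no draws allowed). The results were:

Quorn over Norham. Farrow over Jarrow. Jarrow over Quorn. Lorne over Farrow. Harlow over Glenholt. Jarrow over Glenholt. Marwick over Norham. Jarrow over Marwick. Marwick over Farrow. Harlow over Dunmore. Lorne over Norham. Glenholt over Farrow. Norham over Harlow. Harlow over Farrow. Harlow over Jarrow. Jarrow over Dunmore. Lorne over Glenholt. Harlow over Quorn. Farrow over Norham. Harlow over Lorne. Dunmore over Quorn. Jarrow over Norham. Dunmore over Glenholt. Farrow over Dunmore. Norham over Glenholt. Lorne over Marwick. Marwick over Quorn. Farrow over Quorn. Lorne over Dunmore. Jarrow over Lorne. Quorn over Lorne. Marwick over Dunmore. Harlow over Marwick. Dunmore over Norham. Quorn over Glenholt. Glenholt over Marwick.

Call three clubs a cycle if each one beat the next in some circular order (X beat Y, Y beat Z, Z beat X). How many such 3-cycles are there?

Win totals: Dunmore 3, Jarrow 6, Quorn 3, Farrow 4, Lorne 5, Harlow 7, Glenholt 2, Norham 2, Marwick 4.
A club with w wins dominates both others in C(w,2) triples; summing gives 3 + 15 + 3 + 6 + 10 + 21 + 1 + 1 + 6 = 66 transitive triples.
Total triples C(9,3) = 84, so cyclic triples = 84 − 66 = 18.

18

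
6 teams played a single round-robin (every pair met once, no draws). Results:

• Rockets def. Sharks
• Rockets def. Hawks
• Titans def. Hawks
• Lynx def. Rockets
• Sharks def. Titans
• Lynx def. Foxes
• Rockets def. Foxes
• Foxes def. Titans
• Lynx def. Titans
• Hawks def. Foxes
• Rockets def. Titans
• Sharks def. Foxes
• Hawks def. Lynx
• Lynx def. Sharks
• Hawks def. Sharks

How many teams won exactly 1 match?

Win totals: Titans 1, Rockets 4, Foxes 1, Sharks 2, Hawks 3, Lynx 4.
Exactly 1: Titans, Foxes — 2 teams.

2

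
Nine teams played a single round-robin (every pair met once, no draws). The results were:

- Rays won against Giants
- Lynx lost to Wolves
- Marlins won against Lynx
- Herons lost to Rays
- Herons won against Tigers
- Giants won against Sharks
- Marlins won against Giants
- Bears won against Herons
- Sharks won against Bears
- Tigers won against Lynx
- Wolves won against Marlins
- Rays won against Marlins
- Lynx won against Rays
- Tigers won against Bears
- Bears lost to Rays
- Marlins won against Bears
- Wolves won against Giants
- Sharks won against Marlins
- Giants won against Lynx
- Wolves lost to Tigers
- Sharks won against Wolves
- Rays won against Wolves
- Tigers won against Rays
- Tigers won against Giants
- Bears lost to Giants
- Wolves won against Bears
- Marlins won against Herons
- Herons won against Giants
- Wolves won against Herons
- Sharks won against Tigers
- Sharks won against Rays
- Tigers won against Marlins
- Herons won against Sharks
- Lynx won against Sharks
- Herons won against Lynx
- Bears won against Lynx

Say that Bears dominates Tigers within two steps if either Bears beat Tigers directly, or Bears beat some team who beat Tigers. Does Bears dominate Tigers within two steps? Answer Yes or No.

Yes

Bears did not beat Tigers directly.
Bears beat Lynx, Herons. Of those, Herons beat Tigers.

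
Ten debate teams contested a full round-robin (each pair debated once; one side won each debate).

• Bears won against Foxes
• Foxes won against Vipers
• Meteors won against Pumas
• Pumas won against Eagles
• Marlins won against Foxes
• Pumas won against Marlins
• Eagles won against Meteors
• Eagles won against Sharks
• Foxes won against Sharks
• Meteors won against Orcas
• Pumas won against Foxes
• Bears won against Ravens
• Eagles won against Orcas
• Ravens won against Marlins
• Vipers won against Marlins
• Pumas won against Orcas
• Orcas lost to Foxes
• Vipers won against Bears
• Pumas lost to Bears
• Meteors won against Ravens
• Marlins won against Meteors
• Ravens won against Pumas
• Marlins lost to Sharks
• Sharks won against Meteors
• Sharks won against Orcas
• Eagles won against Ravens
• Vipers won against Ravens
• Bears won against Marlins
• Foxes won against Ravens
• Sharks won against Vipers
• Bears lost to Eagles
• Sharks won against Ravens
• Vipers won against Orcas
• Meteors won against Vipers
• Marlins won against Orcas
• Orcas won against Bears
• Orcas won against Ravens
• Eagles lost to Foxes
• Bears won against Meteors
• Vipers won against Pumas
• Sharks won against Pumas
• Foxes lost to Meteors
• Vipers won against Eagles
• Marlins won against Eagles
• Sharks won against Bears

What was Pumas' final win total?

4

Pumas' results: beat Marlins, Eagles, Foxes, Orcas; lost to Meteors, Vipers, Sharks, Bears, Ravens.
That is 4 wins.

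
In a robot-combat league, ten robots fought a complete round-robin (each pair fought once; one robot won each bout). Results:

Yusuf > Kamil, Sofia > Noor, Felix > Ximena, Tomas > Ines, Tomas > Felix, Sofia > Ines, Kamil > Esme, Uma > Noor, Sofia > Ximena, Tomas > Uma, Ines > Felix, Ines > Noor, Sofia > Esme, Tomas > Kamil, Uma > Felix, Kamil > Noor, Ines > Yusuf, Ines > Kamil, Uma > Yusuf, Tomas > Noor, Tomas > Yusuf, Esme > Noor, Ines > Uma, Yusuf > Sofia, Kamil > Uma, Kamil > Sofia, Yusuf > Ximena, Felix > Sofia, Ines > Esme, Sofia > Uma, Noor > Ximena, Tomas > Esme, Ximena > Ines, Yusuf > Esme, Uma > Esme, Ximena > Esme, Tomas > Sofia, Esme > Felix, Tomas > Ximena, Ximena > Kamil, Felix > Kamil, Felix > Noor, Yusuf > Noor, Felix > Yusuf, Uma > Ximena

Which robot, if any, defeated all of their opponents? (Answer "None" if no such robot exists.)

Tomas

Tomas has 9 wins out of 9 opponents — a perfect record.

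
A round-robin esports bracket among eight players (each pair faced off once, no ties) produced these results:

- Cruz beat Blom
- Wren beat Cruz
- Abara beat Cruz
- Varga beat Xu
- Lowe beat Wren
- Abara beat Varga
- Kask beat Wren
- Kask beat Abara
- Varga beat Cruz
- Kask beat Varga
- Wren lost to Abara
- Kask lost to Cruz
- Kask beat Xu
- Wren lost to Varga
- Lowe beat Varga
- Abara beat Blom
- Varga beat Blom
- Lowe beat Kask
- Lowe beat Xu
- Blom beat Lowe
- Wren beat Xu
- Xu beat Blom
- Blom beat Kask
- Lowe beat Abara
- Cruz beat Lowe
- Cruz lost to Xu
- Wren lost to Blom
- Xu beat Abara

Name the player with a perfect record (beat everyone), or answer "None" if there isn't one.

None

Highest win total is Lowe with 5 (out of 7 possible).
Lowe lost to Blom, Cruz, so no player went undefeated.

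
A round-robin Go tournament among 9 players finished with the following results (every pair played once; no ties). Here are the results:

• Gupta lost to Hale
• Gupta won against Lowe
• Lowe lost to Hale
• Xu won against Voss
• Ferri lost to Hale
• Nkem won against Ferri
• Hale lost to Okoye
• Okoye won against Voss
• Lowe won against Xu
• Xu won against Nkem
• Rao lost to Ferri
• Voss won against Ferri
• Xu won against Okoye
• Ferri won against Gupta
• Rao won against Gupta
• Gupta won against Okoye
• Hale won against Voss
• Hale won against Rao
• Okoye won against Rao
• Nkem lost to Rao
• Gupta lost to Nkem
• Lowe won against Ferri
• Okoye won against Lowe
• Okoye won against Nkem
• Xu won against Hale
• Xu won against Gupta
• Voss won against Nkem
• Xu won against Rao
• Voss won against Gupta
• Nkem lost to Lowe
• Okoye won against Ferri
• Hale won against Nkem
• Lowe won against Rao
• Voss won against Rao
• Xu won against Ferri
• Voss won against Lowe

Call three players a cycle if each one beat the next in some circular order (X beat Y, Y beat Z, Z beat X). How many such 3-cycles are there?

13

Win totals: Xu 7, Okoye 6, Nkem 2, Rao 2, Gupta 2, Ferri 2, Lowe 4, Voss 5, Hale 6.
A player with w wins dominates both others in C(w,2) triples; summing gives 21 + 15 + 1 + 1 + 1 + 1 + 6 + 10 + 15 = 71 transitive triples.
Total triples C(9,3) = 84, so cyclic triples = 84 − 71 = 13.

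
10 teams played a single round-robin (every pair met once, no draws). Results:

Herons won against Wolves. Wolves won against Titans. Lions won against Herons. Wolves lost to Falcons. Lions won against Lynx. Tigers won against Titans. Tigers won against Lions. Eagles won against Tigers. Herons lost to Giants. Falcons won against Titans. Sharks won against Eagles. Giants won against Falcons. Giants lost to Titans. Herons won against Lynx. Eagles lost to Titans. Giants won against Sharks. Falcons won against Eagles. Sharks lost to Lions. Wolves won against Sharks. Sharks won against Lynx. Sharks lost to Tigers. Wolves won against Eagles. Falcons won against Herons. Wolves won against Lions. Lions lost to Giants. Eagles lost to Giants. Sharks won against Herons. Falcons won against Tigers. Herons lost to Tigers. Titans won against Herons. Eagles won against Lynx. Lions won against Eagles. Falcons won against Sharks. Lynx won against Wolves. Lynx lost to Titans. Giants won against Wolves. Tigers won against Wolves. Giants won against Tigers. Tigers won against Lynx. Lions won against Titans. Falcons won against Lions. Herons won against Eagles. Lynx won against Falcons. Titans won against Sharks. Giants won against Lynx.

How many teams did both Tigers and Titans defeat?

Tigers beat: Lions, Sharks, Herons, Lynx, Wolves, Titans.
Titans beat: Sharks, Herons, Lynx, Eagles, Giants.
Both beat: Sharks, Herons, Lynx — 3.

3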